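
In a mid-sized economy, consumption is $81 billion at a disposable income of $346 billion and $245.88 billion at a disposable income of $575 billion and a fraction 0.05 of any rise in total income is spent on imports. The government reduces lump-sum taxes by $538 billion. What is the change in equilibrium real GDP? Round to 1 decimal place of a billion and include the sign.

+$1,173.8 billion

MPC = ΔC/ΔYd = (245.88 − 81)/(575 − 346) = 164.88/229 = 0.72.
A lump-sum tax change of −$538 billion shifts disposable income by +$538 billion; first-round consumption changes by −c × ΔT = −0.72 × (−$538 billion) = +$387.36 billion.
Expenditure multiplier = 1/(1 − c + m) = 1/(1 − 0.72 + 0.05) = 1/0.33 ≈ 3.03.
The tax multiplier is −c × k ≈ −2.182, so ΔY = k × (−c·ΔT) = (+$387.36 billion) / 0.33 ≈ +$1,173.8 billion.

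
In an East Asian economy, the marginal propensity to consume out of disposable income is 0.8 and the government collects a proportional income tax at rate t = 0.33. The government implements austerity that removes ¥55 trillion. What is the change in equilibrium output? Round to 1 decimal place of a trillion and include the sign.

−¥118.5 trillion

Expenditure multiplier = 1/(1 − c(1−t)) = 1/(1 − 0.8×0.67) = 1/0.464 ≈ 2.155.
ΔY = k × ΔG = (−¥55 trillion) / 0.464 ≈ −¥118.5 trillion.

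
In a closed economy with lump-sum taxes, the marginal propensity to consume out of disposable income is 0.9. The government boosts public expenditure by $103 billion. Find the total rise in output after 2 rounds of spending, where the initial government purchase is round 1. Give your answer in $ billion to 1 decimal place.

Round 1 adds ΔG = $103 billion; each later round is MPC = 0.9 times the previous.
After 2 rounds: 103 + 92.7 = ΔG·(1 − c^2)/(1 − c) = 103 × (1 − 0.81)/0.1 = $195.7 billion.

$195.7 billion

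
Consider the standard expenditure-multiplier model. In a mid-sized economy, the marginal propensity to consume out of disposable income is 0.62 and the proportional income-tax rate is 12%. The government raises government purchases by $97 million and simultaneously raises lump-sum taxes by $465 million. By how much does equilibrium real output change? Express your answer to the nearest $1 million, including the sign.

−$421 million

Expenditure multiplier = 1/(1 − c(1−t)) = 1/(1 − 0.62×0.88) = 1/0.4544 ≈ 2.201.
ΔG contributes k·ΔG = (+$97 million) / 0.4544 ≈ +$213.5 million.
ΔT of +$465 million changes first-round spending by −c·ΔT = −$288.3 million, contributing k·(−c·ΔT) = (−$288.3 million) / 0.4544 ≈ −$634.5 million.
Net ΔY = k(ΔG − c·ΔT) = (−$191.3 million) / 0.4544 ≈ −$421 million.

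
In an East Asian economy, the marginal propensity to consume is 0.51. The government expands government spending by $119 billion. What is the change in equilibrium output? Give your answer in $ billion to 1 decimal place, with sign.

+$242.9 billion

Expenditure multiplier = 1/(1 − MPC) = 1/(1 − 0.51) = 1/0.49 ≈ 2.041.
ΔY = k × ΔG = (+$119 billion) / 0.49 ≈ +$242.9 billion.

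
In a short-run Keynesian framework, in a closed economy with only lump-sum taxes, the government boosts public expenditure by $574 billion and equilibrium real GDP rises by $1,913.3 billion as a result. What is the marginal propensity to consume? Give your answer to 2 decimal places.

Implied spending multiplier k = ΔY/ΔG = 1,913.3/574 ≈ 3.3333.
Since k = 1/(1 − MPC), MPC = 1 − 1/k = 1 − ΔG/ΔY = 1 − 574/1,913.3 ≈ 0.70.

0.70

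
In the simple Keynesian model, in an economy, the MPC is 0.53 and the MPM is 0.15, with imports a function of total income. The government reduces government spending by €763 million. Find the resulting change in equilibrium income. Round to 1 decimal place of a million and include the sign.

Government-spending multiplier = 1/(1 − c + m) = 1/(1 − 0.53 + 0.15) = 1/0.62 ≈ 1.613.
ΔY = k × ΔG = (−€763 million) / 0.62 ≈ −€1,230.6 million.

−€1,230.6 million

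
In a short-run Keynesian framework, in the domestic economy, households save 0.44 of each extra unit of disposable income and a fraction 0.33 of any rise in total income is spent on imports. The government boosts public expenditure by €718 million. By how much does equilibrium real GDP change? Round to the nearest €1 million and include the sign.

+€932 million

MPC = 1 − MPS = 1 − 0.44 = 0.56.
Expenditure multiplier = 1/(1 − c + m) = 1/(1 − 0.56 + 0.33) = 1/0.77 ≈ 1.299.
ΔY = k × ΔG = (+€718 million) / 0.77 ≈ +€932 million.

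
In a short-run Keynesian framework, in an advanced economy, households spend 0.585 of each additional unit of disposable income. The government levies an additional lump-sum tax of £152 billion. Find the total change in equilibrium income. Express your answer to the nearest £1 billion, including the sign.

A lump-sum tax change of +£152 billion shifts disposable income by −£152 billion; first-round consumption changes by −c × ΔT = −0.585 × (+£152 billion) = −£88.92 billion.
Expenditure multiplier = 1/(1 − MPC) = 1/(1 − 0.585) = 1/0.415 ≈ 2.41.
The tax multiplier is −c × k ≈ −1.41, so ΔY = k × (−c·ΔT) = (−£88.92 billion) / 0.415 ≈ −£214 billion.

−£214 billion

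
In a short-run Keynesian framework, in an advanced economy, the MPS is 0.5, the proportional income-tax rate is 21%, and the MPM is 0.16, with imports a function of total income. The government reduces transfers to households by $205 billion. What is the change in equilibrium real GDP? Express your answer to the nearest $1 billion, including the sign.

−$134 billion

MPC = 1 − MPS = 1 − 0.5 = 0.5.
The transfer change shifts disposable income by −$205 billion, so first-round consumption changes by c·ΔTR = 0.5 × (−$205 billion) = −$102.5 billion.
Expenditure multiplier = 1/(1 − c(1−t) + m) = 1/(1 − 0.5×0.79 + 0.16) = 1/0.765 ≈ 1.307.
The transfer multiplier is c × k ≈ 0.654, so ΔY = k × (c·ΔTR) = (−$102.5 billion) / 0.765 ≈ −$134 billion.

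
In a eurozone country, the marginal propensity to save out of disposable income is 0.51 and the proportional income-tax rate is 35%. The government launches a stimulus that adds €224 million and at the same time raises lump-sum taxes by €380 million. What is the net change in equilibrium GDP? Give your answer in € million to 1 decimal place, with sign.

+€55.5 million

MPC = 1 − MPS = 1 − 0.51 = 0.49.
Expenditure multiplier = 1/(1 − c(1−t)) = 1/(1 − 0.49×0.65) = 1/0.6815 ≈ 1.467.
ΔG contributes k·ΔG = (+€224 million) / 0.6815 ≈ +€328.7 million.
ΔT of +€380 million changes first-round spending by −c·ΔT = −€186.2 million, contributing k·(−c·ΔT) = (−€186.2 million) / 0.6815 ≈ −€273.2 million.
Net ΔY = k(ΔG − c·ΔT) = (+€37.8 million) / 0.6815 ≈ +€55.5 million.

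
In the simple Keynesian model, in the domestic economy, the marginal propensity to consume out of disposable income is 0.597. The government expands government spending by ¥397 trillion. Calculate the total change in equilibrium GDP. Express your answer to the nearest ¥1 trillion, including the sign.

+¥985 trillion

Expenditure multiplier = 1/(1 − MPC) = 1/(1 − 0.597) = 1/0.403 ≈ 2.481.
ΔY = k × ΔG = (+¥397 trillion) / 0.403 ≈ +¥985 trillion.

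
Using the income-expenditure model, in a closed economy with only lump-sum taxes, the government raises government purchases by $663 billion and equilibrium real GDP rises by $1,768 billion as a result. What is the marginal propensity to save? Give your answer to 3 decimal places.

0.375

Implied spending multiplier k = ΔY/ΔG = 1,768/663 ≈ 2.6667.
Since k = 1/(1 − MPC), MPC = 1 − 1/k = 1 − ΔG/ΔY = 1 − 663/1,768 = 0.625.
MPS = 1 − MPC = 0.375.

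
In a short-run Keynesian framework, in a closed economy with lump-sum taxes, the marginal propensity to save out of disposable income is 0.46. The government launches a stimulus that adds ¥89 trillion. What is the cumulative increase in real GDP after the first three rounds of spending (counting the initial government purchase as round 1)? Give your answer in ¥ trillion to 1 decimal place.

MPC = 1 − MPS = 1 − 0.46 = 0.54.
Round 1 adds ΔG = ¥89 trillion; each later round is MPC = 0.54 times the previous.
After 3 rounds: 89 + 48.06 + 25.9524 = ΔG·(1 − c^3)/(1 − c) = 89 × (1 − 0.157464)/0.46 ≈ ¥163 trillion.

¥163.0 trillion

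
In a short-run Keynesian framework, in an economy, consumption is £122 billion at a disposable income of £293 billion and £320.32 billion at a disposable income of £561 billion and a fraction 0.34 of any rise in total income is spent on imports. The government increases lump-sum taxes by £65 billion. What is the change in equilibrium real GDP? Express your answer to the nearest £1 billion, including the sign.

−£80 billion

MPC = ΔC/ΔYd = (320.32 − 122)/(561 − 293) = 198.32/268 = 0.74.
A lump-sum tax change of +£65 billion shifts disposable income by −£65 billion; first-round consumption changes by −c × ΔT = −0.74 × (+£65 billion) = −£48.1 billion.
Expenditure multiplier = 1/(1 − c + m) = 1/(1 − 0.74 + 0.34) = 1/0.6 ≈ 1.667.
The tax multiplier is −c × k ≈ −1.233, so ΔY = k × (−c·ΔT) = (−£48.1 billion) / 0.6 ≈ −£80 billion.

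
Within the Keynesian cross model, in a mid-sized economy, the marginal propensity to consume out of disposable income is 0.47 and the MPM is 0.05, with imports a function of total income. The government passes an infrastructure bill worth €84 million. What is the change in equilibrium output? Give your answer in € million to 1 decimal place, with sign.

+€144.8 million

Expenditure multiplier = 1/(1 − c + m) = 1/(1 − 0.47 + 0.05) = 1/0.58 ≈ 1.724.
ΔY = k × ΔG = (+€84 million) / 0.58 ≈ +€144.8 million.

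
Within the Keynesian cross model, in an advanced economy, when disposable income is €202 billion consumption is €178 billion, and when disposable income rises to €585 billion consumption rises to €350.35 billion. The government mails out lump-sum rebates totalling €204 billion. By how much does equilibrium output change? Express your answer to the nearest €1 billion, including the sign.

MPC = ΔC/ΔYd = (350.35 − 178)/(585 − 202) = 172.35/383 = 0.45.
A lump-sum tax change of −€204 billion shifts disposable income by +€204 billion; first-round consumption changes by −c × ΔT = −0.45 × (−€204 billion) = +€91.8 billion.
Expenditure multiplier = 1/(1 − MPC) = 1/(1 − 0.45) = 1/0.55 ≈ 1.818.
The tax multiplier is −c × k ≈ −0.818, so ΔY = k × (−c·ΔT) = (+€91.8 billion) / 0.55 ≈ +€167 billion.

+€167 billion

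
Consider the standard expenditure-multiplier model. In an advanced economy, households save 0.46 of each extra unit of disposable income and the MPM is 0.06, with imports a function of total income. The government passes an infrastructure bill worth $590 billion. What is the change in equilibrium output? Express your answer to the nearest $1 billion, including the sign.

MPC = 1 − MPS = 1 − 0.46 = 0.54.
Government-spending multiplier = 1/(1 − c + m) = 1/(1 − 0.54 + 0.06) = 1/0.52 ≈ 1.923.
ΔY = k × ΔG = (+$590 billion) / 0.52 ≈ +$1,135 billion.

+$1,135 billion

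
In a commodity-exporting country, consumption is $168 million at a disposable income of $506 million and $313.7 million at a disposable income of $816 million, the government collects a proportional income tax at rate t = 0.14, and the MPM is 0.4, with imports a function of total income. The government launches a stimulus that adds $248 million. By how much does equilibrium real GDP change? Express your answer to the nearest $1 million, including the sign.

+$249 million

MPC = ΔC/ΔYd = (313.7 − 168)/(816 − 506) = 145.7/310 = 0.47.
Expenditure multiplier = 1/(1 − c(1−t) + m) = 1/(1 − 0.47×0.86 + 0.4) = 1/0.9958 ≈ 1.004.
ΔY = k × ΔG = (+$248 million) / 0.9958 ≈ +$249 million.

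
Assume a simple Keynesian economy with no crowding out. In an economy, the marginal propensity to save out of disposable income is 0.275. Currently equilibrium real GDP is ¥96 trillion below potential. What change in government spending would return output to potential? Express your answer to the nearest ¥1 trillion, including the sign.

MPC = 1 − MPS = 1 − 0.275 = 0.725.
Spending multiplier = 1/(1 − MPC) = 1/(1 − 0.725) = 1/0.275 ≈ 3.636.
Need ΔY = +¥96 trillion, so ΔG = ΔY/k = (+¥96 trillion) × 0.275 ≈ +¥26 trillion.
The government should increase government spending by ¥26 trillion.

+¥26 trillion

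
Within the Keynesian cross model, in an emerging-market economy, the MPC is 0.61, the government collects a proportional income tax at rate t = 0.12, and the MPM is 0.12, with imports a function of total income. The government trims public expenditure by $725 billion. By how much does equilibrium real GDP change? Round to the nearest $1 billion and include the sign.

Expenditure multiplier = 1/(1 − c(1−t) + m) = 1/(1 − 0.61×0.88 + 0.12) = 1/0.5832 ≈ 1.715.
ΔY = k × ΔG = (−$725 billion) / 0.5832 ≈ −$1,243 billion.

−$1,243 billion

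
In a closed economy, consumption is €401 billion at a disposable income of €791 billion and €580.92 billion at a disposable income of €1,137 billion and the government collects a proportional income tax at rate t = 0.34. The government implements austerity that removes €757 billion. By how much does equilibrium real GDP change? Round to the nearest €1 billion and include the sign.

−€1,153 billion

MPC = ΔC/ΔYd = (580.92 − 401)/(1,137 − 791) = 179.92/346 = 0.52.
Spending multiplier = 1/(1 − c(1−t)) = 1/(1 − 0.52×0.66) = 1/0.6568 ≈ 1.523.
ΔY = k × ΔG = (−€757 billion) / 0.6568 ≈ −€1,153 billion.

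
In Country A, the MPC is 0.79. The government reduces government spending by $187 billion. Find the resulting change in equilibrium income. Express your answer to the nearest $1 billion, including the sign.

−$890 billion

Spending multiplier = 1/(1 − MPC) = 1/(1 − 0.79) = 1/0.21 ≈ 4.762.
ΔY = k × ΔG = (−$187 billion) / 0.21 ≈ −$890 billion.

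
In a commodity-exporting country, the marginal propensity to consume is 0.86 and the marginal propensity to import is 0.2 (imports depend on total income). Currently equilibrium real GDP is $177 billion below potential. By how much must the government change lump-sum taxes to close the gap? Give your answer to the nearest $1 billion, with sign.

−$70 billion

Spending multiplier = 1/(1 − c + m) = 1/(1 − 0.86 + 0.2) = 1/0.34 ≈ 2.941.
Tax multiplier = −c·k = −0.86/0.34 ≈ −2.529. Need ΔY = +$177 billion, so ΔT = ΔY/(−c·k) = −(+$177 billion) × 0.34 / 0.86 ≈ −$70 billion.
The government should cut lump-sum taxes by $70 billion.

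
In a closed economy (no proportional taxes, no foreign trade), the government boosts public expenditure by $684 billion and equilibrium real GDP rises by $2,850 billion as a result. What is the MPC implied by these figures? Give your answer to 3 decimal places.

0.760

Implied spending multiplier k = ΔY/ΔG = 2,850/684 ≈ 4.1667.
Since k = 1/(1 − MPC), MPC = 1 − 1/k = 1 − ΔG/ΔY = 1 − 684/2,850 = 0.760.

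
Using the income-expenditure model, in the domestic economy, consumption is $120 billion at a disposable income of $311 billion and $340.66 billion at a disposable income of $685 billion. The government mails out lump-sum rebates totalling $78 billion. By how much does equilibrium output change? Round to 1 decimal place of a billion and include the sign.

MPC = ΔC/ΔYd = (340.66 − 120)/(685 − 311) = 220.66/374 = 0.59.
A lump-sum tax change of −$78 billion shifts disposable income by +$78 billion; first-round consumption changes by −c × ΔT = −0.59 × (−$78 billion) = +$46.02 billion.
Expenditure multiplier = 1/(1 − MPC) = 1/(1 − 0.59) = 1/0.41 ≈ 2.439.
The tax multiplier is −c × k ≈ −1.439, so ΔY = k × (−c·ΔT) = (+$46.02 billion) / 0.41 ≈ +$112.2 billion.

+$112.2 billion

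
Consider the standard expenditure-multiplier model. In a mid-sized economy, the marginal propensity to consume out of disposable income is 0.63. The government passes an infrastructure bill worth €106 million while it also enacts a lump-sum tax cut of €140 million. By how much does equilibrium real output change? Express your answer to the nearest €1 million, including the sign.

+€525 million

Expenditure multiplier = 1/(1 − MPC) = 1/(1 − 0.63) = 1/0.37 ≈ 2.703.
ΔG contributes k·ΔG = (+€106 million) / 0.37 ≈ +€286.5 million.
ΔT of −€140 million changes first-round spending by −c·ΔT = +€88.2 million, contributing k·(−c·ΔT) = (+€88.2 million) / 0.37 ≈ +€238.4 million.
Net ΔY = k(ΔG − c·ΔT) = (+€194.2 million) / 0.37 ≈ +€525 million.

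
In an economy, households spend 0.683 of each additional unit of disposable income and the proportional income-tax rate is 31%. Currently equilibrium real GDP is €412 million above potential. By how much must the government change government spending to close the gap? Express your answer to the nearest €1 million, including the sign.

Spending multiplier = 1/(1 − c(1−t)) = 1/(1 − 0.683×0.69) = 1/0.52873 ≈ 1.891.
Need ΔY = −€412 million, so ΔG = ΔY/k = (−€412 million) × 0.52873 ≈ −€218 million.
The government should cut government spending by €218 million.

−€218 million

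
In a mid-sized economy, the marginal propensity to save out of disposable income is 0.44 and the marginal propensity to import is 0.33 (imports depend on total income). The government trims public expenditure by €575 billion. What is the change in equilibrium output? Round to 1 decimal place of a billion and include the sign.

MPC = 1 − MPS = 1 − 0.44 = 0.56.
Expenditure multiplier = 1/(1 − c + m) = 1/(1 − 0.56 + 0.33) = 1/0.77 ≈ 1.299.
ΔY = k × ΔG = (−€575 billion) / 0.77 ≈ −€746.8 billion.

−€746.8 billion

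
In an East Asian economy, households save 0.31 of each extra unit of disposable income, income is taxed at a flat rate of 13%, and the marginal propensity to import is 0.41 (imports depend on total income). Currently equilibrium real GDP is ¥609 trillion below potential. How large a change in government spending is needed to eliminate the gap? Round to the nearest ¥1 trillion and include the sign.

+¥493 trillion

MPC = 1 − MPS = 1 − 0.31 = 0.69.
Spending multiplier = 1/(1 − c(1−t) + m) = 1/(1 − 0.69×0.87 + 0.41) = 1/0.8097 ≈ 1.235.
Need ΔY = +¥609 trillion, so ΔG = ΔY/k = (+¥609 trillion) × 0.8097 ≈ +¥493 trillion.
The government should increase government spending by ¥493 trillion.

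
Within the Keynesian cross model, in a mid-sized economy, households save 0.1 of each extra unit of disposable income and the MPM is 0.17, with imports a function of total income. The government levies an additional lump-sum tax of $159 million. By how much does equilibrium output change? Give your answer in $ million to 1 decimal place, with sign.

MPC = 1 − MPS = 1 − 0.1 = 0.9.
A lump-sum tax change of +$159 million shifts disposable income by −$159 million; first-round consumption changes by −c × ΔT = −0.9 × (+$159 million) = −$143.1 million.
Expenditure multiplier = 1/(1 − c + m) = 1/(1 − 0.9 + 0.17) = 1/0.27 ≈ 3.704.
The tax multiplier is −c × k ≈ −3.333, so ΔY = k × (−c·ΔT) = (−$143.1 million) / 0.27 = −$530 million.

−$530.0 million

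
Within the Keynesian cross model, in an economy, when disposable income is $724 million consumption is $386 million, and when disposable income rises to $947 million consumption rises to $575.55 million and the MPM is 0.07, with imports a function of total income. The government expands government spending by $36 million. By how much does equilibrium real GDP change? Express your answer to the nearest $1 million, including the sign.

MPC = ΔC/ΔYd = (575.55 − 386)/(947 − 724) = 189.55/223 = 0.85.
Expenditure multiplier = 1/(1 − c + m) = 1/(1 − 0.85 + 0.07) = 1/0.22 ≈ 4.545.
ΔY = k × ΔG = (+$36 million) / 0.22 ≈ +$164 million.

+$164 million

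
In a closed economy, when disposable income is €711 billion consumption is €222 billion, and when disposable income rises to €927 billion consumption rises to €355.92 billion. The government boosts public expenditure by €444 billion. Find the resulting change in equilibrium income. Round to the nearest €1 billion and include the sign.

+€1,168 billion

MPC = ΔC/ΔYd = (355.92 − 222)/(927 − 711) = 133.92/216 = 0.62.
Expenditure multiplier = 1/(1 − MPC) = 1/(1 − 0.62) = 1/0.38 ≈ 2.632.
ΔY = k × ΔG = (+€444 billion) / 0.38 ≈ +€1,168 billion.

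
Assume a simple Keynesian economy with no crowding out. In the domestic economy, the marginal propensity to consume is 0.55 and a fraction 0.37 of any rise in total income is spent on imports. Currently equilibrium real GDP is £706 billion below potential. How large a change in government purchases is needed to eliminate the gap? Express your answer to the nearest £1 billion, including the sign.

+£579 billion

Spending multiplier = 1/(1 − c + m) = 1/(1 − 0.55 + 0.37) = 1/0.82 ≈ 1.22.
Need ΔY = +£706 billion, so ΔG = ΔY/k = (+£706 billion) × 0.82 ≈ +£579 billion.
The government should increase government purchases by £579 billion.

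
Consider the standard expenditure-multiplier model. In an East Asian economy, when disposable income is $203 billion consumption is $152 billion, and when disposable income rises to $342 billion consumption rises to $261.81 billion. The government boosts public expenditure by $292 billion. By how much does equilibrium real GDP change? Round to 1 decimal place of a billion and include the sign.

MPC = ΔC/ΔYd = (261.81 − 152)/(342 − 203) = 109.81/139 = 0.79.
Spending multiplier = 1/(1 − MPC) = 1/(1 − 0.79) = 1/0.21 ≈ 4.762.
ΔY = k × ΔG = (+$292 billion) / 0.21 ≈ +$1,390.5 billion.

+$1,390.5 billion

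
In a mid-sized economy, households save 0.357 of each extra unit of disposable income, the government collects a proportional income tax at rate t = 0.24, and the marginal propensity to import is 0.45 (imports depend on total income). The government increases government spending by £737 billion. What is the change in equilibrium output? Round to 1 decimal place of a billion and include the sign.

+£766.7 billion

MPC = 1 − MPS = 1 − 0.357 = 0.643.
Expenditure multiplier = 1/(1 − c(1−t) + m) = 1/(1 − 0.643×0.76 + 0.45) = 1/0.96132 ≈ 1.04.
ΔY = k × ΔG = (+£737 billion) / 0.96132 ≈ +£766.7 billion.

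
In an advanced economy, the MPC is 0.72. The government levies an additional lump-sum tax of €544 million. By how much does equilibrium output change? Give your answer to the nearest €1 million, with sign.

−€1,399 million

A lump-sum tax change of +€544 million shifts disposable income by −€544 million; first-round consumption changes by −c × ΔT = −0.72 × (+€544 million) = −€391.68 million.
Expenditure multiplier = 1/(1 − MPC) = 1/(1 − 0.72) = 1/0.28 ≈ 3.571.
The tax multiplier is −c × k ≈ −2.571, so ΔY = k × (−c·ΔT) = (−€391.68 million) / 0.28 ≈ −€1,399 million.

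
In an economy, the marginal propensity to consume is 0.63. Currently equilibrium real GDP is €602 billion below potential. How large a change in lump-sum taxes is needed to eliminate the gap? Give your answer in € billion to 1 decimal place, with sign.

−€353.6 billion

Spending multiplier = 1/(1 − MPC) = 1/(1 − 0.63) = 1/0.37 ≈ 2.703.
Tax multiplier = −c·k = −0.63/0.37 ≈ −1.703. Need ΔY = +€602 billion, so ΔT = ΔY/(−c·k) = −(+€602 billion) × 0.37 / 0.63 ≈ −€353.6 billion.
The government should cut lump-sum taxes by €353.6 billion.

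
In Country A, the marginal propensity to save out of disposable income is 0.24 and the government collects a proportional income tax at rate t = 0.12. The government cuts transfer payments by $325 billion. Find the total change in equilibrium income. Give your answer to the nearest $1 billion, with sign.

−$746 billion

MPC = 1 − MPS = 1 − 0.24 = 0.76.
The transfer change shifts disposable income by −$325 billion, so first-round consumption changes by c·ΔTR = 0.76 × (−$325 billion) = −$247 billion.
Expenditure multiplier = 1/(1 − c(1−t)) = 1/(1 − 0.76×0.88) = 1/0.3312 ≈ 3.019.
The transfer multiplier is c × k ≈ 2.295, so ΔY = k × (c·ΔTR) = (−$247 billion) / 0.3312 ≈ −$746 billion.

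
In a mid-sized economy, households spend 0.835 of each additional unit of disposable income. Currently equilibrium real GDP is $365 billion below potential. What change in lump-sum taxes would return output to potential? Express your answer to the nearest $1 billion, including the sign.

−$72 billion

Spending multiplier = 1/(1 − MPC) = 1/(1 − 0.835) = 1/0.165 ≈ 6.061.
Tax multiplier = −c·k = −0.835/0.165 ≈ −5.061. Need ΔY = +$365 billion, so ΔT = ΔY/(−c·k) = −(+$365 billion) × 0.165 / 0.835 ≈ −$72 billion.
The government should cut lump-sum taxes by $72 billion.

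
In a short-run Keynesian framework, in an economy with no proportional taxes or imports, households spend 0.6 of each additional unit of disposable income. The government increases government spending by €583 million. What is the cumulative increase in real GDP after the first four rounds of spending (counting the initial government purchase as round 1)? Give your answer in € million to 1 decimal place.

€1,268.6 million

Round 1 adds ΔG = €583 million; each later round is MPC = 0.6 times the previous.
After 4 rounds: 583 + 349.8 + 209.88 + 125.928 = ΔG·(1 − c^4)/(1 − c) = 583 × (1 − 0.1296)/0.4 ≈ €1,268.6 million.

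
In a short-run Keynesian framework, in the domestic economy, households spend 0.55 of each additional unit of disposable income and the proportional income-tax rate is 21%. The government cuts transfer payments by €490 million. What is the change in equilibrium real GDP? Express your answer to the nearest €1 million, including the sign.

The transfer change shifts disposable income by −€490 million, so first-round consumption changes by c·ΔTR = 0.55 × (−€490 million) = −€269.5 million.
Expenditure multiplier = 1/(1 − c(1−t)) = 1/(1 − 0.55×0.79) = 1/0.5655 ≈ 1.768.
The transfer multiplier is c × k ≈ 0.973, so ΔY = k × (c·ΔTR) = (−€269.5 million) / 0.5655 ≈ −€477 million.

−€477 million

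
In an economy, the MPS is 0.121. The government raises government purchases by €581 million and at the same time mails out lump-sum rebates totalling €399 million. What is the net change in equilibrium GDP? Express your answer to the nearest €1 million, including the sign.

+€7,700 million

MPC = 1 − MPS = 1 − 0.121 = 0.879.
Expenditure multiplier = 1/(1 − MPC) = 1/(1 − 0.879) = 1/0.121 ≈ 8.264.
ΔG contributes k·ΔG = (+€581 million) / 0.121 ≈ +€4,801.7 million.
ΔT of −€399 million changes first-round spending by −c·ΔT = +€350.721 million, contributing k·(−c·ΔT) = (+€350.721 million) / 0.121 ≈ +€2,898.5 million.
Net ΔY = k(ΔG − c·ΔT) = (+€931.721 million) / 0.121 ≈ +€7,700 million.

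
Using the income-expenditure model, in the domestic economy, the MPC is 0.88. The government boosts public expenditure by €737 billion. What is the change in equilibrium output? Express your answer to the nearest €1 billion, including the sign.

Spending multiplier = 1/(1 − MPC) = 1/(1 − 0.88) = 1/0.12 ≈ 8.333.
ΔY = k × ΔG = (+€737 billion) / 0.12 ≈ +€6,142 billion.

+€6,142 billion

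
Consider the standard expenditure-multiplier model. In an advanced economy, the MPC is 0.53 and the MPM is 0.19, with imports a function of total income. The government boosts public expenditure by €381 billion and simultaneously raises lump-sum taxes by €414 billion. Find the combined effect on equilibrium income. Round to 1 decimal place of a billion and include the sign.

+€244.8 billion

Expenditure multiplier = 1/(1 − c + m) = 1/(1 − 0.53 + 0.19) = 1/0.66 ≈ 1.515.
ΔG contributes k·ΔG = (+€381 billion) / 0.66 ≈ +€577.3 billion.
ΔT of +€414 billion changes first-round spending by −c·ΔT = −€219.42 billion, contributing k·(−c·ΔT) = (−€219.42 billion) / 0.66 ≈ −€332.5 billion.
Net ΔY = k(ΔG − c·ΔT) = (+€161.58 billion) / 0.66 ≈ +€244.8 billion.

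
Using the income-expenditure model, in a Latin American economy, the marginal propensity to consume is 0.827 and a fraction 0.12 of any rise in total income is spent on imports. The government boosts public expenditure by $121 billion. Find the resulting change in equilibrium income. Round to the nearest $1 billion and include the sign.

+$413 billion

Spending multiplier = 1/(1 − c + m) = 1/(1 − 0.827 + 0.12) = 1/0.293 ≈ 3.413.
ΔY = k × ΔG = (+$121 billion) / 0.293 ≈ +$413 billion.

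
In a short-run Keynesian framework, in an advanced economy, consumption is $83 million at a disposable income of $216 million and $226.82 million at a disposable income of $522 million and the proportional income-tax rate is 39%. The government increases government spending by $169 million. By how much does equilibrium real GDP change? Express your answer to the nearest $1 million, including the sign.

+$237 million

MPC = ΔC/ΔYd = (226.82 − 83)/(522 − 216) = 143.82/306 = 0.47.
Spending multiplier = 1/(1 − c(1−t)) = 1/(1 − 0.47×0.61) = 1/0.7133 ≈ 1.402.
ΔY = k × ΔG = (+$169 million) / 0.7133 ≈ +$237 million.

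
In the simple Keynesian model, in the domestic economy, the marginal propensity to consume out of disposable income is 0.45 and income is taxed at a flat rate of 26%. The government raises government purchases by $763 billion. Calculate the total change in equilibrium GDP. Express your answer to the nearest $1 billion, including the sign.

Government-spending multiplier = 1/(1 − c(1−t)) = 1/(1 − 0.45×0.74) = 1/0.667 ≈ 1.499.
ΔY = k × ΔG = (+$763 billion) / 0.667 ≈ +$1,144 billion.

+$1,144 billion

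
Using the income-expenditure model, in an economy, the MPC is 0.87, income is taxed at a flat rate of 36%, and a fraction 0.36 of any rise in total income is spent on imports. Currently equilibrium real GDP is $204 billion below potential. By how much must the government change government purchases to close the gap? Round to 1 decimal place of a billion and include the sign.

+$163.9 billion

Spending multiplier = 1/(1 − c(1−t) + m) = 1/(1 − 0.87×0.64 + 0.36) = 1/0.8032 ≈ 1.245.
Need ΔY = +$204 billion, so ΔG = ΔY/k = (+$204 billion) × 0.8032 ≈ +$163.9 billion.
The government should increase government purchases by $163.9 billion.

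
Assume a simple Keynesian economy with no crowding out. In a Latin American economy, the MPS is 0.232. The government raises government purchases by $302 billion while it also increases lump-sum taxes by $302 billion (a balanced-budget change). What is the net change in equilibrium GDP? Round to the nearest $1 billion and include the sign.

MPC = 1 − MPS = 1 − 0.232 = 0.768.
Expenditure multiplier = 1/(1 − MPC) = 1/(1 − 0.768) = 1/0.232 ≈ 4.31.
ΔG contributes k·ΔG = (+$302 billion) / 0.232 ≈ +$1,301.7 billion.
ΔT of +$302 billion changes first-round spending by −c·ΔT = −$231.936 billion, contributing k·(−c·ΔT) = (−$231.936 billion) / 0.232 ≈ −$999.7 billion.
With ΔG = ΔT and no other leakages, the balanced-budget multiplier is 1, so ΔY = ΔG = +$302 billion.

+$302 billion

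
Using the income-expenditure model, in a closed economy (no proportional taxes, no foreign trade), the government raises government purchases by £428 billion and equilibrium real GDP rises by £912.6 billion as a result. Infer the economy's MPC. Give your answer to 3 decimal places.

0.531

Implied spending multiplier k = ΔY/ΔG = 912.6/428 ≈ 2.1322.
Since k = 1/(1 − MPC), MPC = 1 − 1/k = 1 − ΔG/ΔY = 1 − 428/912.6 ≈ 0.531.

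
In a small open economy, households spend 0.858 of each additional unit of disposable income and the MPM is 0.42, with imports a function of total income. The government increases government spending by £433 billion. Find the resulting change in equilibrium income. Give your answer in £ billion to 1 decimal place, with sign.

Expenditure multiplier = 1/(1 − c + m) = 1/(1 − 0.858 + 0.42) = 1/0.562 ≈ 1.779.
ΔY = k × ΔG = (+£433 billion) / 0.562 ≈ +£770.5 billion.

+£770.5 billion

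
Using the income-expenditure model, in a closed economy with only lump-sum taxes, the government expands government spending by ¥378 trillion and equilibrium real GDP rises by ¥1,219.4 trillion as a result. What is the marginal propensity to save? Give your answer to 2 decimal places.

0.31

Implied spending multiplier k = ΔY/ΔG = 1,219.4/378 ≈ 3.2259.
Since k = 1/(1 − MPC), MPC = 1 − 1/k = 1 − ΔG/ΔY = 1 − 378/1,219.4 ≈ 0.69.
MPS = 1 − MPC = 0.31.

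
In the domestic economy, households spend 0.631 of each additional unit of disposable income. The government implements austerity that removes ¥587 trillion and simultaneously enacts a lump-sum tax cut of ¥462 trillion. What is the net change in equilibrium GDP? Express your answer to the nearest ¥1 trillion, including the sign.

−¥801 trillion

Expenditure multiplier = 1/(1 − MPC) = 1/(1 − 0.631) = 1/0.369 ≈ 2.71.
ΔG contributes k·ΔG = (−¥587 trillion) / 0.369 ≈ −¥1,590.8 trillion.
ΔT of −¥462 trillion changes first-round spending by −c·ΔT = +¥291.522 trillion, contributing k·(−c·ΔT) = (+¥291.522 trillion) / 0.369 ≈ +¥790 trillion.
Net ΔY = k(ΔG − c·ΔT) = (−¥295.478 trillion) / 0.369 ≈ −¥801 trillion.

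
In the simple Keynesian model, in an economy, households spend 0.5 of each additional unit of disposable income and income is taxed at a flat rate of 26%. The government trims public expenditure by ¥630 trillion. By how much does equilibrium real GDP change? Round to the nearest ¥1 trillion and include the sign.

−¥1,000 trillion

Spending multiplier = 1/(1 − c(1−t)) = 1/(1 − 0.5×0.74) = 1/0.63 ≈ 1.587.
ΔY = k × ΔG = (−¥630 trillion) / 0.63 = −¥1,000 trillion.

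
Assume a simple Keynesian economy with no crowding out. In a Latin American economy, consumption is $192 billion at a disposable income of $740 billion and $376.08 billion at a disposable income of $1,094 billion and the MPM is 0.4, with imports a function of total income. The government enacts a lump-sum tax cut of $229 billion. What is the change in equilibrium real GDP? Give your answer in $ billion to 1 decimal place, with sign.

MPC = ΔC/ΔYd = (376.08 − 192)/(1,094 − 740) = 184.08/354 = 0.52.
A lump-sum tax change of −$229 billion shifts disposable income by +$229 billion; first-round consumption changes by −c × ΔT = −0.52 × (−$229 billion) = +$119.08 billion.
Expenditure multiplier = 1/(1 − c + m) = 1/(1 − 0.52 + 0.4) = 1/0.88 ≈ 1.136.
The tax multiplier is −c × k ≈ −0.591, so ΔY = k × (−c·ΔT) = (+$119.08 billion) / 0.88 ≈ +$135.3 billion.

+$135.3 billion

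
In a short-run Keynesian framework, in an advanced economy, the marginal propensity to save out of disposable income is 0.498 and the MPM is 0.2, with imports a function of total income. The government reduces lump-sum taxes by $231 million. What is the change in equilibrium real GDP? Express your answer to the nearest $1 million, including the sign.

+$166 million

MPC = 1 − MPS = 1 − 0.498 = 0.502.
A lump-sum tax change of −$231 million shifts disposable income by +$231 million; first-round consumption changes by −c × ΔT = −0.502 × (−$231 million) = +$115.962 million.
Expenditure multiplier = 1/(1 − c + m) = 1/(1 − 0.502 + 0.2) = 1/0.698 ≈ 1.433.
The tax multiplier is −c × k ≈ −0.719, so ΔY = k × (−c·ΔT) = (+$115.962 million) / 0.698 ≈ +$166 million.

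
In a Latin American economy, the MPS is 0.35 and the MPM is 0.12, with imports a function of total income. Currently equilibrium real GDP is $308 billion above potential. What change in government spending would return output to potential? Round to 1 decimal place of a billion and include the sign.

−$144.8 billion

MPC = 1 − MPS = 1 − 0.35 = 0.65.
Spending multiplier = 1/(1 − c + m) = 1/(1 − 0.65 + 0.12) = 1/0.47 ≈ 2.128.
Need ΔY = −$308 billion, so ΔG = ΔY/k = (−$308 billion) × 0.47 ≈ −$144.8 billion.
The government should cut government spending by $144.8 billion.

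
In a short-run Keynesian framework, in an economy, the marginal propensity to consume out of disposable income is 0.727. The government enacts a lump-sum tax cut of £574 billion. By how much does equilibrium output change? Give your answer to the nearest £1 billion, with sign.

A lump-sum tax change of −£574 billion shifts disposable income by +£574 billion; first-round consumption changes by −c × ΔT = −0.727 × (−£574 billion) = +£417.298 billion.
Expenditure multiplier = 1/(1 − MPC) = 1/(1 − 0.727) = 1/0.273 ≈ 3.663.
The tax multiplier is −c × k ≈ −2.663, so ΔY = k × (−c·ΔT) = (+£417.298 billion) / 0.273 ≈ +£1,529 billion.

+£1,529 billion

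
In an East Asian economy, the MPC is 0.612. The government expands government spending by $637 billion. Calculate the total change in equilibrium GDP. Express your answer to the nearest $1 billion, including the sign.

Expenditure multiplier = 1/(1 − MPC) = 1/(1 − 0.612) = 1/0.388 ≈ 2.577.
ΔY = k × ΔG = (+$637 billion) / 0.388 ≈ +$1,642 billion.

+$1,642 billion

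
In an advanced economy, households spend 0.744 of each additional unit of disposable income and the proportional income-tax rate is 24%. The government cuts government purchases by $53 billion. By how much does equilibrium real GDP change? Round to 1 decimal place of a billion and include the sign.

Expenditure multiplier = 1/(1 − c(1−t)) = 1/(1 − 0.744×0.76) = 1/0.43456 ≈ 2.301.
ΔY = k × ΔG = (−$53 billion) / 0.43456 ≈ −$122 billion.

−$122.0 billion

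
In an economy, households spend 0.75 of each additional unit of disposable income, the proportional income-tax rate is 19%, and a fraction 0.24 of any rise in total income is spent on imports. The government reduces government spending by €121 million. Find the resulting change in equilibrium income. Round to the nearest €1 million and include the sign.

Spending multiplier = 1/(1 − c(1−t) + m) = 1/(1 − 0.75×0.81 + 0.24) = 1/0.6325 ≈ 1.581.
ΔY = k × ΔG = (−€121 million) / 0.6325 ≈ −€191 million.

−€191 million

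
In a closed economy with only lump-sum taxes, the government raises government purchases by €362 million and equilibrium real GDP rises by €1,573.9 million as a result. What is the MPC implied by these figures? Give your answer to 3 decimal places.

Implied spending multiplier k = ΔY/ΔG = 1,573.9/362 ≈ 4.3478.
Since k = 1/(1 − MPC), MPC = 1 − 1/k = 1 − ΔG/ΔY = 1 − 362/1,573.9 ≈ 0.770.

0.770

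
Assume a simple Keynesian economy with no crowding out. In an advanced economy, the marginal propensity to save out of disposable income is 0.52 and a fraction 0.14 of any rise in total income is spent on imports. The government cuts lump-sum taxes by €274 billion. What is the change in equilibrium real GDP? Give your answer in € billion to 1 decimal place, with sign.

MPC = 1 − MPS = 1 − 0.52 = 0.48.
A lump-sum tax change of −€274 billion shifts disposable income by +€274 billion; first-round consumption changes by −c × ΔT = −0.48 × (−€274 billion) = +€131.52 billion.
Expenditure multiplier = 1/(1 − c + m) = 1/(1 − 0.48 + 0.14) = 1/0.66 ≈ 1.515.
The tax multiplier is −c × k ≈ −0.727, so ΔY = k × (−c·ΔT) = (+€131.52 billion) / 0.66 ≈ +€199.3 billion.

+€199.3 billion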